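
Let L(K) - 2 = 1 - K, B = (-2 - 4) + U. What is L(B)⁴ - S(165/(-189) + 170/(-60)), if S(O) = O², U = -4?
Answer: 453216347/15876 ≈ 28547.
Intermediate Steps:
B = -10 (B = (-2 - 4) - 4 = -6 - 4 = -10)
L(K) = 3 - K (L(K) = 2 + (1 - K) = 3 - K)
L(B)⁴ - S(165/(-189) + 170/(-60)) = (3 - 1*(-10))⁴ - (165/(-189) + 170/(-60))² = (3 + 10)⁴ - (165*(-1/189) + 170*(-1/60))² = 13⁴ - (-55/63 - 17/6)² = 28561 - (-467/126)² = 28561 - 1*218089/15876 = 28561 - 218089/15876 = 453216347/15876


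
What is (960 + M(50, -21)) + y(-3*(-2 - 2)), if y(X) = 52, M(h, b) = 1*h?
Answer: 1062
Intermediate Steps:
M(h, b) = h
(960 + M(50, -21)) + y(-3*(-2 - 2)) = (960 + 50) + 52 = 1010 + 52 = 1062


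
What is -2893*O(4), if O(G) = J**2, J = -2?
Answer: -11572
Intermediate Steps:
O(G) = 4 (O(G) = (-2)**2 = 4)
-2893*O(4) = -2893*4 = -11572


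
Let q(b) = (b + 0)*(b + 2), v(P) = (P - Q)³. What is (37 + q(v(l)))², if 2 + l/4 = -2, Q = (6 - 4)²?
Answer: 4093956990817369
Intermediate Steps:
Q = 4 (Q = 2² = 4)
l = -16 (l = -8 + 4*(-2) = -8 - 8 = -16)
v(P) = (-4 + P)³ (v(P) = (P - 1*4)³ = (P - 4)³ = (-4 + P)³)
q(b) = b*(2 + b)
(37 + q(v(l)))² = (37 + (-4 - 16)³*(2 + (-4 - 16)³))² = (37 + (-20)³*(2 + (-20)³))² = (37 - 8000*(2 - 8000))² = (37 - 8000*(-7998))² = (37 + 63984000)² = 63984037² = 4093956990817369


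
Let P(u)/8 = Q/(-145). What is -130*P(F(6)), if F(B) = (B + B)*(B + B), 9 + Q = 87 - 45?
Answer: 6864/29 ≈ 236.69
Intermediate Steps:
Q = 33 (Q = -9 + (87 - 45) = -9 + 42 = 33)
F(B) = 4*B² (F(B) = (2*B)*(2*B) = 4*B²)
P(u) = -264/145 (P(u) = 8*(33/(-145)) = 8*(33*(-1/145)) = 8*(-33/145) = -264/145)
-130*P(F(6)) = -130*(-264/145) = 6864/29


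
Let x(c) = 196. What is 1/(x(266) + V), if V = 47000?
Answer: 1/47196 ≈ 2.1188e-5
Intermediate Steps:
1/(x(266) + V) = 1/(196 + 47000) = 1/47196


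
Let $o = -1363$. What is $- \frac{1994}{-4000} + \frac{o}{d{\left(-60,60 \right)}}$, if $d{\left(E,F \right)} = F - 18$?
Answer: $- \frac{1342063}{42000} \approx -31.954$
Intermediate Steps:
$d{\left(E,F \right)} = -18 + F$
$- \frac{1994}{-4000} + \frac{o}{d{\left(-60,60 \right)}} = - \frac{1994}{-4000} - \frac{1363}{-18 + 60} = \left(-1994\right) \left(- \frac{1}{4000}\right) - \frac{1363}{42} = \frac{997}{2000} - \frac{1363}{42} = - \frac{1342063}{42000}$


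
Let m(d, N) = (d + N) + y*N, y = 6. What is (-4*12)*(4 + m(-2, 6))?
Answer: -2112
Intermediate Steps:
m(d, N) = d + 7*N (m(d, N) = (d + N) + 6*N = (N + d) + 6*N = d + 7*N)
(-4*12)*(4 + m(-2, 6)) = (-4*12)*(4 + (-2 + 7*6)) = -48*(4 + (-2 + 42)) = -48*(4 + 40) = -48*44 = -2112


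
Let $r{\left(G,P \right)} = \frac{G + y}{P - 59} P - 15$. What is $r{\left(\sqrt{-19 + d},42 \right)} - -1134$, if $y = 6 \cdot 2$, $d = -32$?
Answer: $\frac{18519}{17} - \frac{42 i \sqrt{51}}{17} \approx 1089.4 - 17.644 i$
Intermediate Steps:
$y = 12$
$r{\left(G,P \right)} = -15 + \frac{P \left(12 + G\right)}{-59 + P}$ ($r{\left(G,P \right)} = \frac{G + 12}{P - 59} P - 15 = \frac{12 + G}{P - 59} P - 15 = \frac{12 + G}{-59 + P} P - 15 = \frac{P \left(12 + G\right)}{-59 + P} - 15 = -15 + \frac{P \left(12 + G\right)}{-59 + P}$)
$r{\left(\sqrt{-19 + d},42 \right)} - -1134 = \frac{885 - 126 + \sqrt{-19 - 32} \cdot 42}{-59 + 42} - -1134 = \frac{885 - 126 + \sqrt{-51} \cdot 42}{-17} + 1134 = - \frac{885 - 126 + i \sqrt{51} \cdot 42}{17} + 1134 = - \frac{885 - 126 + 42 i \sqrt{51}}{17} + 1134 = - \frac{759 + 42 i \sqrt{51}}{17} + 1134 = \left(- \frac{759}{17} - \frac{42 i \sqrt{51}}{17}\right) + 1134 = \frac{18519}{17} - \frac{42 i \sqrt{51}}{17}$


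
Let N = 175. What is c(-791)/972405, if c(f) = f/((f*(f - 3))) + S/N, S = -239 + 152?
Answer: -69253/135115674750 ≈ -5.1255e-7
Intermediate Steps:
S = -87
c(f) = -87/175 + 1/(-3 + f) (c(f) = f/((f*(f - 3))) - 87/175 = f/((f*(-3 + f))) - 87*1/175 = f*(1/(f*(-3 + f))) - 87/175 = 1/(-3 + f) - 87/175 = -87/175 + 1/(-3 + f))
c(-791)/972405 = ((436 - 87*(-791))/(175*(-3 - 791)))/972405 = ((1/175)*(436 + 68817)/(-794))*(1/972405) = ((1/175)*(-1/794)*69253)*(1/972405) = -69253/138950*1/972405 = -69253/135115674750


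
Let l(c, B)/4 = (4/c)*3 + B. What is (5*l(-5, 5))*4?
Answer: 208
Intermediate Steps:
l(c, B) = 4*B + 48/c (l(c, B) = 4*((4/c)*3 + B) = 4*(12/c + B) = 4*(B + 12/c) = 4*B + 48/c)
(5*l(-5, 5))*4 = (5*(4*5 + 48/(-5)))*4 = (5*(20 + 48*(-⅕)))*4 = (5*(20 - 48/5))*4 = (5*(52/5))*4 = 52*4 = 208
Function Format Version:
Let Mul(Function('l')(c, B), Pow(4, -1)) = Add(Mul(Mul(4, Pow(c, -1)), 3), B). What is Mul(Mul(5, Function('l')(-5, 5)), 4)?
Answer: 208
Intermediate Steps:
Function('l')(c, B) = Add(Mul(4, B), Mul(48, Pow(c, -1))) (Function('l')(c, B) = Mul(4, Add(Mul(Mul(4, Pow(c, -1)), 3), B)) = Mul(4, Add(Mul(12, Pow(c, -1)), B)) = Mul(4, Add(B, Mul(12, Pow(c, -1)))) = Add(Mul(4, B), Mul(48, Pow(c, -1))))
Mul(Mul(5, Function('l')(-5, 5)), 4) = Mul(Mul(5, Add(Mul(4, 5), Mul(48, Pow(-5, -1)))), 4) = Mul(Mul(5, Add(20, Mul(48, Rational(-1, 5)))), 4) = Mul(Mul(5, Add(20, Rational(-48, 5))), 4) = Mul(Mul(5, Rational(52, 5)), 4) = Mul(52, 4) = 208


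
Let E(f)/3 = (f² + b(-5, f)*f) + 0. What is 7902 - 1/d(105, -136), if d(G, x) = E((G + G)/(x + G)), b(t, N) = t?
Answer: 1817063939/229950 ≈ 7902.0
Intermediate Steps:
E(f) = -15*f + 3*f² (E(f) = 3*((f² - 5*f) + 0) = 3*(f² - 5*f) = -15*f + 3*f²)
d(G, x) = 6*G*(-5 + 2*G/(G + x))/(G + x) (d(G, x) = 3*((G + G)/(x + G))*(-5 + (G + G)/(x + G)) = 3*((2*G)/(G + x))*(-5 + (2*G)/(G + x)) = 3*(2*G/(G + x))*(-5 + 2*G/(G + x)) = 6*G*(-5 + 2*G/(G + x))/(G + x))
7902 - 1/d(105, -136) = 7902 - 1/(6*105*(-5*(-136) - 3*105)/(105 - 136)²) = 7902 - 1/(6*105*(680 - 315)/(-31)²) = 7902 - 1/(6*105*(1/961)*365) = 7902 - 1/229950/961 = 7902 - 1*961/229950 = 7902 - 961/229950 = 1817063939/229950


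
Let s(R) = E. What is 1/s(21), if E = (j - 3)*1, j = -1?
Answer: -¼ ≈ -0.25000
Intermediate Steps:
E = -4 (E = (-1 - 3)*1 = -4*1 = -4)
s(R) = -4
1/s(21) = 1/(-4) = -¼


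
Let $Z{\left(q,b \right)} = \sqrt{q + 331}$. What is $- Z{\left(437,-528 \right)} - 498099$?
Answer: $-498099 - 16 \sqrt{3} \approx -4.9813 \cdot 10^{5}$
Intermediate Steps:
$Z{\left(q,b \right)} = \sqrt{331 + q}$
$- Z{\left(437,-528 \right)} - 498099 = - \sqrt{331 + 437} - 498099 = - \sqrt{768} - 498099 = - 16 \sqrt{3} - 498099 = -498099 - 16 \sqrt{3}$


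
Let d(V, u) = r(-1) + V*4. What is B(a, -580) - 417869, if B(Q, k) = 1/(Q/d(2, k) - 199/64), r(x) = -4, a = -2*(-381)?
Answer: -5011502853/11993 ≈ -4.1787e+5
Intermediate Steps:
a = 762
d(V, u) = -4 + 4*V (d(V, u) = -4 + V*4 = -4 + 4*V)
B(Q, k) = 1/(-199/64 + Q/4) (B(Q, k) = 1/(Q/(-4 + 4*2) - 199/64) = 1/(Q/(-4 + 8) - 199*1/64) = 1/(Q/4 - 199/64) = 1/(-199/64 + Q/4))
B(a, -580) - 417869 = 64/(-199 + 16*762) - 417869 = 64/(-199 + 12192) - 417869 = 64/11993 - 417869 = -5011502853/11993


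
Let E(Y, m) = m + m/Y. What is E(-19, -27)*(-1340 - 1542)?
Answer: 1400652/19 ≈ 73719.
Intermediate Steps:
E(-19, -27)*(-1340 - 1542) = (-27 - 27/(-19))*(-1340 - 1542) = (-27 - 27*(-1/19))*(-2882) = (-27 + 27/19)*(-2882) = -486/19*(-2882) = 1400652/19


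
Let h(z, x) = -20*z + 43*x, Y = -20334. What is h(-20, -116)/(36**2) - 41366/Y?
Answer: -1653419/1098036 ≈ -1.5058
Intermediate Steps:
h(-20, -116)/(36**2) - 41366/Y = (-20*(-20) + 43*(-116))/(36**2) - 41366/(-20334) = (400 - 4988)/1296 - 41366*(-1/20334) = -4588*1/1296 + 20683/10167 = -1147/324 + 20683/10167 = -1653419/1098036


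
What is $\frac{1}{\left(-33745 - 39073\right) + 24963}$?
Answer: $- \frac{1}{47855} \approx -2.0896 \cdot 10^{-5}$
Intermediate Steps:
$\frac{1}{\left(-33745 - 39073\right) + 24963} = \frac{1}{-72818 + 24963} = \frac{1}{-47855} = - \frac{1}{47855}$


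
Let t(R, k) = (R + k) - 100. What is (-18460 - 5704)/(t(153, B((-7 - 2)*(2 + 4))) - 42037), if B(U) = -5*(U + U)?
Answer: 6041/10361 ≈ 0.58305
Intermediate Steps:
B(U) = -10*U
t(R, k) = -100 + R + k
(-18460 - 5704)/(t(153, B((-7 - 2)*(2 + 4))) - 42037) = (-18460 - 5704)/((-100 + 153 - 10*(-7 - 2)*(2 + 4)) - 42037) = -24164/((-100 + 153 - (-90)*6) - 42037) = -24164/((-100 + 153 - 10*(-54)) - 42037) = -24164/((-100 + 153 + 540) - 42037) = -24164/(593 - 42037) = -24164/(-41444) = -24164*(-1/41444) = 6041/10361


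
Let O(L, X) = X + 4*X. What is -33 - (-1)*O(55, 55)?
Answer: 242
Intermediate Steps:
O(L, X) = 5*X
-33 - (-1)*O(55, 55) = -33 - (-1)*5*55 = -33 - (-1)*275 = -33 - 1*(-275) = -33 + 275 = 242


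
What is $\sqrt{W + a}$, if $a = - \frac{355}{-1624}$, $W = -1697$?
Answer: $\frac{i \sqrt{1118762638}}{812} \approx 41.192 i$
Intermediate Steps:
$a = \frac{355}{1624}$ ($a = \left(-355\right) \left(- \frac{1}{1624}\right) = \frac{355}{1624} \approx 0.2186$)
$\sqrt{W + a} = \sqrt{-1697 + \frac{355}{1624}} = \sqrt{- \frac{2755573}{1624}} = \frac{i \sqrt{1118762638}}{812}$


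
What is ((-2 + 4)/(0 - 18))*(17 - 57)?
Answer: 40/9 ≈ 4.4444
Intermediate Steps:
((-2 + 4)/(0 - 18))*(17 - 57) = (2/(-18))*(-40) = (2*(-1/18))*(-40) = -⅑*(-40) = 40/9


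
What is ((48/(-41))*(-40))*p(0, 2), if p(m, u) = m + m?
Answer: 0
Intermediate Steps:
p(m, u) = 2*m
((48/(-41))*(-40))*p(0, 2) = ((48/(-41))*(-40))*(2*0) = ((48*(-1/41))*(-40))*0 = -48/41*(-40)*0 = (1920/41)*0 = 0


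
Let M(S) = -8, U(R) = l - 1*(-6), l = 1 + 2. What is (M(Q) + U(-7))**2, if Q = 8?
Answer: 1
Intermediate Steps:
l = 3
U(R) = 9 (U(R) = 3 - 1*(-6) = 3 + 6 = 9)
(M(Q) + U(-7))**2 = (-8 + 9)**2 = 1**2 = 1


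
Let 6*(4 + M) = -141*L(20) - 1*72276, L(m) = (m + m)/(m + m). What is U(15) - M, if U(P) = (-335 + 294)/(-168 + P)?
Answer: 3694573/306 ≈ 12074.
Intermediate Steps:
L(m) = 1 (L(m) = (2*m)/((2*m)) = (2*m)*(1/(2*m)) = 1)
U(P) = -41/(-168 + P)
M = -24147/2 (M = -4 + (-141*1 - 1*72276)/6 = -4 + (-141 - 72276)/6 = -4 + (1/6)*(-72417) = -4 - 24139/2 = -24147/2 ≈ -12074.)
U(15) - M = -41/(-168 + 15) - 1*(-24147/2) = -41/(-153) + 24147/2 = -41*(-1/153) + 24147/2 = 41/153 + 24147/2 = 3694573/306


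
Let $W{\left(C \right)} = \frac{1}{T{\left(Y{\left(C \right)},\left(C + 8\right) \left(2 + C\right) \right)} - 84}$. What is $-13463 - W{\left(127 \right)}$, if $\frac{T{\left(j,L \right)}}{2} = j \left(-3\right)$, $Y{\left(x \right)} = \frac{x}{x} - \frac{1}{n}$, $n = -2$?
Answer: $- \frac{1252058}{93} \approx -13463.0$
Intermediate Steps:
$Y{\left(x \right)} = \frac{3}{2}$ ($Y{\left(x \right)} = \frac{x}{x} - \frac{1}{-2} = 1 - - \frac{1}{2} = 1 + \frac{1}{2} = \frac{3}{2}$)
$T{\left(j,L \right)} = - 6 j$ ($T{\left(j,L \right)} = 2 j \left(-3\right) = 2 \left(- 3 j\right) = - 6 j$)
$W{\left(C \right)} = - \frac{1}{93}$ ($W{\left(C \right)} = \frac{1}{\left(-6\right) \frac{3}{2} - 84} = \frac{1}{-9 - 84} = \frac{1}{-93} = - \frac{1}{93}$)
$-13463 - W{\left(127 \right)} = -13463 - - \frac{1}{93} = -13463 + \frac{1}{93} = - \frac{1252058}{93}$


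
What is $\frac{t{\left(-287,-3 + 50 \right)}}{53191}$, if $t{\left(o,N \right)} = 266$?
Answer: $\frac{266}{53191} \approx 0.0050008$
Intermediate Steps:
$\frac{t{\left(-287,-3 + 50 \right)}}{53191} = \frac{266}{53191}$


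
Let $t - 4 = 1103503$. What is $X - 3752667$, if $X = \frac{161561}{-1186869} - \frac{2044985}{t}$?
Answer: $- \frac{4914939059920884253}{1309718249583} \approx -3.7527 \cdot 10^{6}$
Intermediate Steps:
$t = 1103507$ ($t = 4 + 1103503 = 1103507$)
$X = - \frac{2605412996392}{1309718249583}$ ($X = \frac{161561}{-1186869} - \frac{2044985}{1103507} = 161561 \left(- \frac{1}{1186869}\right) - \frac{2044985}{1103507} = - \frac{161561}{1186869} - \frac{2044985}{1103507} = - \frac{2605412996392}{1309718249583} \approx -1.9893$)
$X - 3752667 = - \frac{2605412996392}{1309718249583} - 3752667 = - \frac{4914939059920884253}{1309718249583}$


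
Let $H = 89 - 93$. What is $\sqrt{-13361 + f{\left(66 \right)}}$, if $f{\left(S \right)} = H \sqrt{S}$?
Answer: $\sqrt{-13361 - 4 \sqrt{66}} \approx 115.73 i$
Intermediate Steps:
$H = -4$ ($H = 89 - 93 = -4$)
$f{\left(S \right)} = - 4 \sqrt{S}$
$\sqrt{-13361 + f{\left(66 \right)}} = \sqrt{-13361 - 4 \sqrt{66}}$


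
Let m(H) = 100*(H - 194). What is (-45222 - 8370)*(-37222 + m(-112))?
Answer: 3634716624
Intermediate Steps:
m(H) = -19400 + 100*H (m(H) = 100*(-194 + H) = -19400 + 100*H)
(-45222 - 8370)*(-37222 + m(-112)) = (-45222 - 8370)*(-37222 + (-19400 + 100*(-112))) = -53592*(-37222 + (-19400 - 11200)) = -53592*(-37222 - 30600) = -53592*(-67822) = 3634716624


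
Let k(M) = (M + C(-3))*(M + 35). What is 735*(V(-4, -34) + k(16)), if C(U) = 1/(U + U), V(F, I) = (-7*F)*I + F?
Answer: -218295/2 ≈ -1.0915e+5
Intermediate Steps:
V(F, I) = F - 7*F*I (V(F, I) = -7*F*I + F = F - 7*F*I)
C(U) = 1/(2*U)
k(M) = (35 + M)*(-⅙ + M) (k(M) = (M + (½)/(-3))*(M + 35) = (M + (½)*(-⅓))*(35 + M) = (M - ⅙)*(35 + M) = (-⅙ + M)*(35 + M) = (35 + M)*(-⅙ + M))
735*(V(-4, -34) + k(16)) = 735*(-4*(1 - 7*(-34)) + (-35/6 + 16² + (209/6)*16)) = 735*(-4*(1 + 238) + (-35/6 + 256 + 1672/3)) = 735*(-4*239 + 1615/2) = 735*(-956 + 1615/2) = 735*(-297/2) = -218295/2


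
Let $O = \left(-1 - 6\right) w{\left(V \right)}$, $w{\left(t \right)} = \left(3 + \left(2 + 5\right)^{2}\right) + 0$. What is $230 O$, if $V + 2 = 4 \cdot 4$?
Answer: $-83720$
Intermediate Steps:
$V = 14$ ($V = -2 + 4 \cdot 4 = -2 + 16 = 14$)
$w{\left(t \right)} = 52$ ($w{\left(t \right)} = \left(3 + 7^{2}\right) + 0 = \left(3 + 49\right) + 0 = 52 + 0 = 52$)
$O = -364$ ($O = \left(-1 - 6\right) 52 = \left(-7\right) 52 = -364$)
$230 O = 230 \left(-364\right) = -83720$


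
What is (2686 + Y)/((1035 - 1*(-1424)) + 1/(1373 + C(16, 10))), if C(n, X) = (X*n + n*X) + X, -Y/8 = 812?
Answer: -3244215/2093839 ≈ -1.5494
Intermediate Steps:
Y = -6496 (Y = -8*812 = -6496)
C(n, X) = X + 2*X*n (C(n, X) = (X*n + X*n) + X = 2*X*n + X = X + 2*X*n)
(2686 + Y)/((1035 - 1*(-1424)) + 1/(1373 + C(16, 10))) = (2686 - 6496)/((1035 - 1*(-1424)) + 1/(1373 + 10*(1 + 2*16))) = -3810/((1035 + 1424) + 1/(1373 + 10*(1 + 32))) = -3810/(2459 + 1/(1373 + 10*33)) = -3810/(2459 + 1/(1373 + 330)) = -3810/(2459 + 1/1703) = -3810/4187678/1703 = -3810*1703/4187678 = -3244215/2093839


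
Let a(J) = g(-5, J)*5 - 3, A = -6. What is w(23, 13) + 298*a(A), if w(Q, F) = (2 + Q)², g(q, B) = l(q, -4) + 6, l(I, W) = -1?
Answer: 7181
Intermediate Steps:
g(q, B) = 5 (g(q, B) = -1 + 6 = 5)
a(J) = 22 (a(J) = 5*5 - 3 = 25 - 3 = 22)
w(23, 13) + 298*a(A) = (2 + 23)² + 298*22 = 25² + 6556 = 625 + 6556 = 7181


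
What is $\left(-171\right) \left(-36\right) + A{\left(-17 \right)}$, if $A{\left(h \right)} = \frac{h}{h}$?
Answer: $6157$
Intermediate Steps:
$A{\left(h \right)} = 1$
$\left(-171\right) \left(-36\right) + A{\left(-17 \right)} = \left(-171\right) \left(-36\right) + 1 = 6156 + 1 = 6157$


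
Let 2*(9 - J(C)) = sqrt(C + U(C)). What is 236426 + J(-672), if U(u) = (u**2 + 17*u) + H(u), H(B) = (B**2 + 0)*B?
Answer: 236435 - 12*I*sqrt(526085) ≈ 2.3644e+5 - 8703.8*I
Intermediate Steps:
H(B) = B**3 (H(B) = B**2*B = B**3)
U(u) = u**2 + u**3 + 17*u (U(u) = (u**2 + 17*u) + u**3 = u**2 + u**3 + 17*u)
J(C) = 9 - sqrt(C + C*(17 + C + C**2))/2
236426 + J(-672) = 236426 + (9 - 4*I*sqrt(42)*sqrt(18 - 672 + (-672)**2)/2) = 236426 + (9 - 4*I*sqrt(42)*sqrt(18 - 672 + 451584)/2) = 236426 + (9 - 24*I*sqrt(526085)/2) = 236426 + (9 - 12*I*sqrt(526085)) = 236435 - 12*I*sqrt(526085)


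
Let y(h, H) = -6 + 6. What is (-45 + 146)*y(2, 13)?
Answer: 0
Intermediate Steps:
y(h, H) = 0
(-45 + 146)*y(2, 13) = (-45 + 146)*0 = 101*0 = 0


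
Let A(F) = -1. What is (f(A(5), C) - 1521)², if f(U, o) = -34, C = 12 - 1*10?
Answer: 2418025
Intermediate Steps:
C = 2 (C = 12 - 10 = 2)
(f(A(5), C) - 1521)² = (-34 - 1521)² = (-1555)² = 2418025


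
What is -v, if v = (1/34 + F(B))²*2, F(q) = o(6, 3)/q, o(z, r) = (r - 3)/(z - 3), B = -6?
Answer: -1/578 ≈ -0.0017301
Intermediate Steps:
o(z, r) = (-3 + r)/(-3 + z)
F(q) = 0 (F(q) = ((-3 + 3)/(-3 + 6))/q = (0/3)/q = ((⅓)*0)/q = 0/q = 0)
v = 1/578 (v = (1/34 + 0)²*2 = (1/34)²*2 = (1/1156)*2 = 1/578 ≈ 0.0017301)
-v = -1*1/578 = -1/578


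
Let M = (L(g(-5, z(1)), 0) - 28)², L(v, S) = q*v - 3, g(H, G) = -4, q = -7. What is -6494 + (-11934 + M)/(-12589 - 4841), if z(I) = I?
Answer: -7545233/1162 ≈ -6493.3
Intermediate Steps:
L(v, S) = -3 - 7*v (L(v, S) = -7*v - 3 = -3 - 7*v)
M = 9 (M = ((-3 - 7*(-4)) - 28)² = ((-3 + 28) - 28)² = (25 - 28)² = (-3)² = 9)
-6494 + (-11934 + M)/(-12589 - 4841) = -6494 + (-11934 + 9)/(-12589 - 4841) = -6494 - 11925/(-17430) = -6494 - 11925*(-1/17430) = -6494 + 795/1162 = -7545233/1162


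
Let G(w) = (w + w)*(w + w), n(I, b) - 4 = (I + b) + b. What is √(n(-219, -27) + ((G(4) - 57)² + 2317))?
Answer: 3*√233 ≈ 45.793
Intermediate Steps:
n(I, b) = 4 + I + 2*b (n(I, b) = 4 + ((I + b) + b) = 4 + (I + 2*b) = 4 + I + 2*b)
G(w) = 4*w² (G(w) = (2*w)*(2*w) = 4*w²)
√(n(-219, -27) + ((G(4) - 57)² + 2317)) = √((4 - 219 + 2*(-27)) + ((4*4² - 57)² + 2317)) = √((4 - 219 - 54) + ((4*16 - 57)² + 2317)) = √(-269 + ((64 - 57)² + 2317)) = √(-269 + (7² + 2317)) = √(-269 + (49 + 2317)) = √(-269 + 2366) = √2097 = 3*√233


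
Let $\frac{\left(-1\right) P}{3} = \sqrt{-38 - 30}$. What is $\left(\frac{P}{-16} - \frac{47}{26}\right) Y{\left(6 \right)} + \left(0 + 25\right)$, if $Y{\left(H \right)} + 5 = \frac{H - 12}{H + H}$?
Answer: $\frac{1817}{52} - \frac{33 i \sqrt{17}}{16} \approx 34.942 - 8.5039 i$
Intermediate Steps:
$P = - 6 i \sqrt{17}$ ($P = - 3 \sqrt{-38 - 30} = - 3 \sqrt{-68} = - 3 \cdot 2 i \sqrt{17} = - 6 i \sqrt{17} \approx - 24.739 i$)
$Y{\left(H \right)} = -5 + \frac{-12 + H}{2 H}$ ($Y{\left(H \right)} = -5 + \frac{H - 12}{H + H} = -5 + \frac{-12 + H}{2 H}$)
$\left(\frac{P}{-16} - \frac{47}{26}\right) Y{\left(6 \right)} + \left(0 + 25\right) = \left(\frac{\left(-6\right) i \sqrt{17}}{-16} - \frac{47}{26}\right) \left(- \frac{9}{2} - \frac{6}{6}\right) + \left(0 + 25\right) = \left(- 6 i \sqrt{17} \left(- \frac{1}{16}\right) - \frac{47}{26}\right) \left(- \frac{9}{2} - 1\right) + 25 = \left(\frac{3 i \sqrt{17}}{8} - \frac{47}{26}\right) \left(- \frac{9}{2} - 1\right) + 25 = \left(- \frac{47}{26} + \frac{3 i \sqrt{17}}{8}\right) \left(- \frac{11}{2}\right) + 25 = \left(\frac{517}{52} - \frac{33 i \sqrt{17}}{16}\right) + 25 = \frac{1817}{52} - \frac{33 i \sqrt{17}}{16}$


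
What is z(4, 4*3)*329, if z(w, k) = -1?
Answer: -329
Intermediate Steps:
z(4, 4*3)*329 = -1*329 = -329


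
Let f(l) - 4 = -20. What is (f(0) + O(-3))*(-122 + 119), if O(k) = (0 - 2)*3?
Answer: 66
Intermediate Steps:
O(k) = -6 (O(k) = -2*3 = -6)
f(l) = -16 (f(l) = 4 - 20 = -16)
(f(0) + O(-3))*(-122 + 119) = (-16 - 6)*(-122 + 119) = -22*(-3) = 66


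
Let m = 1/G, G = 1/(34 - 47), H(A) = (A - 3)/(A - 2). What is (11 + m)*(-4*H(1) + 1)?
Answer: 14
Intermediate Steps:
H(A) = (-3 + A)/(-2 + A)
G = -1/13 (G = 1/(-13) = -1/13 ≈ -0.076923)
m = -13 (m = 1/(-1/13) = -13)
(11 + m)*(-4*H(1) + 1) = (11 - 13)*(-4*(-3 + 1)/(-2 + 1) + 1) = -2*(-4*(-2)/(-1) + 1) = -2*(-(-4)*(-2) + 1) = -2*(-4*2 + 1) = -2*(-8 + 1) = -2*(-7) = 14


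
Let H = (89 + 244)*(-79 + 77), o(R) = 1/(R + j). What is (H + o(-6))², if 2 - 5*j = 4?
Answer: 454414489/1024 ≈ 4.4376e+5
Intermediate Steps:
j = -⅖ (j = ⅖ - ⅕*4 = ⅖ - ⅘ = -⅖ ≈ -0.40000)
o(R) = 1/(-⅖ + R) (o(R) = 1/(R - ⅖) = 1/(-⅖ + R))
H = -666 (H = 333*(-2) = -666)
(H + o(-6))² = (-666 + 5/(-2 + 5*(-6)))² = (-666 + 5/(-2 - 30))² = (-666 + 5/(-32))² = (-666 + 5*(-1/32))² = (-666 - 5/32)² = (-21317/32)² = 454414489/1024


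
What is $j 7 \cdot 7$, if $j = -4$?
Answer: $-196$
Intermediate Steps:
$j 7 \cdot 7 = \left(-4\right) 7 \cdot 7 = \left(-28\right) 7 = -196$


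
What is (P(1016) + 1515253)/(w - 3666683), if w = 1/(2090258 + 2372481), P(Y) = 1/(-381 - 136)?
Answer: -145668598404425/352495968716188 ≈ -0.41325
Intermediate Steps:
P(Y) = -1/517 (P(Y) = 1/(-517) = -1/517)
w = 1/4462739 ≈ 2.2408e-7
(P(1016) + 1515253)/(w - 3666683) = (-1/517 + 1515253)/(1/4462739 - 3666683) = 783385800/(517*(-16363449224736/4462739)) = (783385800/517)*(-4462739/16363449224736) = -145668598404425/352495968716188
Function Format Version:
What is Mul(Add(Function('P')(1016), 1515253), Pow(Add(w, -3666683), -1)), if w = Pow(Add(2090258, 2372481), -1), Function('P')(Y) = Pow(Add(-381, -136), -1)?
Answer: Rational(-145668598404425, 352495968716188) ≈ -0.41325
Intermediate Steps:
Function('P')(Y) = Rational(-1, 517) (Function('P')(Y) = Pow(-517, -1) = Rational(-1, 517))
w = Rational(1, 4462739) (w = Pow(4462739, -1) = Rational(1, 4462739) ≈ 2.2408e-7)
Mul(Add(Function('P')(1016), 1515253), Pow(Add(w, -3666683), -1)) = Mul(Add(Rational(-1, 517), 1515253), Pow(Add(Rational(1, 4462739), -3666683), -1)) = Mul(Rational(783385800, 517), Pow(Rational(-16363449224736, 4462739), -1)) = Mul(Rational(783385800, 517), Rational(-4462739, 16363449224736)) = Rational(-145668598404425, 352495968716188)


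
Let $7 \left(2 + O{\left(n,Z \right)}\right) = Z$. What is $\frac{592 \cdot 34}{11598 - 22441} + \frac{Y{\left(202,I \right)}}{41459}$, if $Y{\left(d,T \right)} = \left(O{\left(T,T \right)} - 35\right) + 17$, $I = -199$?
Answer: $- \frac{119287409}{64219991} \approx -1.8575$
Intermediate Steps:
$O{\left(n,Z \right)} = -2 + \frac{Z}{7}$
$Y{\left(d,T \right)} = -20 + \frac{T}{7}$ ($Y{\left(d,T \right)} = \left(\left(-2 + \frac{T}{7}\right) - 35\right) + 17 = \left(-37 + \frac{T}{7}\right) + 17 = -20 + \frac{T}{7}$)
$\frac{592 \cdot 34}{11598 - 22441} + \frac{Y{\left(202,I \right)}}{41459} = \frac{592 \cdot 34}{11598 - 22441} + \frac{-20 + \frac{1}{7} \left(-199\right)}{41459} = \frac{20128}{11598 - 22441} + \left(-20 - \frac{199}{7}\right) \frac{1}{41459} = \frac{20128}{-10843} - \frac{339}{290213} = 20128 \left(- \frac{1}{10843}\right) - \frac{339}{290213} = - \frac{20128}{10843} - \frac{339}{290213} = - \frac{119287409}{64219991}$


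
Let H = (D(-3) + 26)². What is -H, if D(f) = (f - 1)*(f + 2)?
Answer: -900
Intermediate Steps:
D(f) = (-1 + f)*(2 + f)
H = 900 (H = ((-2 - 3 + (-3)²) + 26)² = ((-2 - 3 + 9) + 26)² = (4 + 26)² = 30² = 900)
-H = -1*900 = -900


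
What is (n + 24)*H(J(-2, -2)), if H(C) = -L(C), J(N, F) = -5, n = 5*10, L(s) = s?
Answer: 370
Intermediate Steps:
n = 50
H(C) = -C
(n + 24)*H(J(-2, -2)) = (50 + 24)*(-1*(-5)) = 74*5 = 370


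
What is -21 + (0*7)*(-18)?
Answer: -21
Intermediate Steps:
-21 + (0*7)*(-18) = -21 + 0*(-18) = -21 + 0 = -21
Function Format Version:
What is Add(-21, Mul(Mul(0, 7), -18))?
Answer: -21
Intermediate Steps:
Add(-21, Mul(Mul(0, 7), -18)) = Add(-21, Mul(0, -18)) = Add(-21, 0) = -21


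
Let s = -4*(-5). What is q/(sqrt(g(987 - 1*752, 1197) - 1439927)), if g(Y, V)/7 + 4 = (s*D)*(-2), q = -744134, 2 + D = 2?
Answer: 744134*I*sqrt(159995)/479985 ≈ 620.12*I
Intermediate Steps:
D = 0 (D = -2 + 2 = 0)
s = 20
g(Y, V) = -28 (g(Y, V) = -28 + 7*((20*0)*(-2)) = -28 + 7*(0*(-2)) = -28 + 7*0 = -28 + 0 = -28)
q/(sqrt(g(987 - 1*752, 1197) - 1439927)) = -744134/sqrt(-28 - 1439927) = -744134*(-I*sqrt(159995)/479985) = -(-744134)*I*sqrt(159995)/479985 = 744134*I*sqrt(159995)/479985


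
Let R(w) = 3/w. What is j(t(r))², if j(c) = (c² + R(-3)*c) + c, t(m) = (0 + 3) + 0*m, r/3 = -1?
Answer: 81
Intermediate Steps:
r = -3 (r = 3*(-1) = -3)
t(m) = 3 (t(m) = 3 + 0 = 3)
j(c) = c² (j(c) = (c² + (3/(-3))*c) + c = (c² + (3*(-⅓))*c) + c = (c² - c) + c = c²)
j(t(r))² = (3²)² = 9² = 81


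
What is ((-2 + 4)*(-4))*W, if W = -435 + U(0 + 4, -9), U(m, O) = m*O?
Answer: 3768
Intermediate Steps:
U(m, O) = O*m
W = -471 (W = -435 - 9*(0 + 4) = -435 - 9*4 = -435 - 36 = -471)
((-2 + 4)*(-4))*W = ((-2 + 4)*(-4))*(-471) = (2*(-4))*(-471) = -8*(-471) = 3768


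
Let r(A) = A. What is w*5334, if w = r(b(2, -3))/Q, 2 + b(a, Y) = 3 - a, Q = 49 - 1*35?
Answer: -381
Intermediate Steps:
Q = 14 (Q = 49 - 35 = 14)
b(a, Y) = 1 - a (b(a, Y) = -2 + (3 - a) = 1 - a)
w = -1/14 (w = (1 - 1*2)/14 = (1 - 2)*(1/14) = -1*1/14 = -1/14 ≈ -0.071429)
w*5334 = -1/14*5334 = -381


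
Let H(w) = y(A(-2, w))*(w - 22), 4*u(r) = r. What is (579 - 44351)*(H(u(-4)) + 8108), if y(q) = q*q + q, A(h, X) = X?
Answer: -354903376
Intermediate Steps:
y(q) = q + q² (y(q) = q² + q = q + q²)
u(r) = r/4
H(w) = w*(1 + w)*(-22 + w) (H(w) = (w*(1 + w))*(w - 22) = (w*(1 + w))*(-22 + w) = w*(1 + w)*(-22 + w))
(579 - 44351)*(H(u(-4)) + 8108) = (579 - 44351)*(((¼)*(-4))*(1 + (¼)*(-4))*(-22 + (¼)*(-4)) + 8108) = -43772*(-(1 - 1)*(-22 - 1) + 8108) = -43772*(-1*0*(-23) + 8108) = -43772*(0 + 8108) = -43772*8108 = -354903376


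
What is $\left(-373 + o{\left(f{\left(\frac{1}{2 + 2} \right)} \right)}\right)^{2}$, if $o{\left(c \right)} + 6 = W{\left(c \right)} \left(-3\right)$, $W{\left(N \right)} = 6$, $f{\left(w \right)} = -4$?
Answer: $157609$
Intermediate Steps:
$o{\left(c \right)} = -24$ ($o{\left(c \right)} = -6 + 6 \left(-3\right) = -6 - 18 = -24$)
$\left(-373 + o{\left(f{\left(\frac{1}{2 + 2} \right)} \right)}\right)^{2} = \left(-373 - 24\right)^{2} = \left(-397\right)^{2} = 157609$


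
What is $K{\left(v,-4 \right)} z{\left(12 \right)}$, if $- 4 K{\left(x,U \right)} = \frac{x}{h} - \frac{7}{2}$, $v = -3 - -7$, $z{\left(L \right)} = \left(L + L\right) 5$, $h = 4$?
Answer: $75$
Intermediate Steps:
$z{\left(L \right)} = 10 L$ ($z{\left(L \right)} = 2 L 5 = 10 L$)
$v = 4$ ($v = -3 + 7 = 4$)
$K{\left(x,U \right)} = \frac{7}{8} - \frac{x}{16}$ ($K{\left(x,U \right)} = - \frac{\frac{x}{4} - \frac{7}{2}}{4} = - \frac{- \frac{7}{2} + \frac{x}{4}}{4} = \frac{7}{8} - \frac{x}{16}$)
$K{\left(v,-4 \right)} z{\left(12 \right)} = \left(\frac{7}{8} - \frac{1}{4}\right) 10 \cdot 12 = \left(\frac{7}{8} - \frac{1}{4}\right) 120 = \frac{5}{8} \cdot 120 = 75$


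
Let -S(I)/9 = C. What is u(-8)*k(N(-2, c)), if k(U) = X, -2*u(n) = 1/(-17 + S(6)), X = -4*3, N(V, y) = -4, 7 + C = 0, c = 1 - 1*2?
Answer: 3/23 ≈ 0.13043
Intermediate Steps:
c = -1 (c = 1 - 2 = -1)
C = -7 (C = -7 + 0 = -7)
S(I) = 63 (S(I) = -9*(-7) = 63)
X = -12
u(n) = -1/92 (u(n) = -1/(2*(-17 + 63)) = -½/46 = -½*1/46 = -1/92)
k(U) = -12
u(-8)*k(N(-2, c)) = -1/92*(-12) = 3/23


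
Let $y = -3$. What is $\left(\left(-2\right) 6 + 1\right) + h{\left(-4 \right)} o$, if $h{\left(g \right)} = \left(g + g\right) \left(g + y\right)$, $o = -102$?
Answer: $-5723$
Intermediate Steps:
$h{\left(g \right)} = 2 g \left(-3 + g\right)$ ($h{\left(g \right)} = \left(g + g\right) \left(g - 3\right) = 2 g \left(-3 + g\right)$)
$\left(\left(-2\right) 6 + 1\right) + h{\left(-4 \right)} o = \left(\left(-2\right) 6 + 1\right) + 2 \left(-4\right) \left(-3 - 4\right) \left(-102\right) = \left(-12 + 1\right) + 2 \left(-4\right) \left(-7\right) \left(-102\right) = -11 + 56 \left(-102\right) = -11 - 5712 = -5723$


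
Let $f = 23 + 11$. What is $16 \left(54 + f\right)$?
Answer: $1408$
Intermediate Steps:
$f = 34$
$16 \left(54 + f\right) = 16 \left(54 + 34\right) = 16 \cdot 88 = 1408$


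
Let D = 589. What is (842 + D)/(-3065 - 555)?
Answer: -1431/3620 ≈ -0.39530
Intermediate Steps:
(842 + D)/(-3065 - 555) = (842 + 589)/(-3065 - 555) = 1431/(-3620) = 1431*(-1/3620) = -1431/3620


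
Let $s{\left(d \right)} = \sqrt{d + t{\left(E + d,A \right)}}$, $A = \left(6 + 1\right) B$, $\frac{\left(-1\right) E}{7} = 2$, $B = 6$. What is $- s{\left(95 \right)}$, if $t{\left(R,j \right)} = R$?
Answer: $- 4 \sqrt{11} \approx -13.266$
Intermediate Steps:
$E = -14$ ($E = \left(-7\right) 2 = -14$)
$A = 42$ ($A = \left(6 + 1\right) 6 = 7 \cdot 6 = 42$)
$s{\left(d \right)} = \sqrt{-14 + 2 d}$ ($s{\left(d \right)} = \sqrt{d + \left(-14 + d\right)} = \sqrt{-14 + 2 d}$)
$- s{\left(95 \right)} = - \sqrt{-14 + 2 \cdot 95} = - \sqrt{-14 + 190} = - \sqrt{176} = - 4 \sqrt{11}$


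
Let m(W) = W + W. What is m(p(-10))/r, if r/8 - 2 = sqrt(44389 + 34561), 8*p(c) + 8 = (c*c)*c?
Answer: 9/11278 - 45*sqrt(3158)/22556 ≈ -0.11132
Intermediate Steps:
p(c) = -1 + c**3/8 (p(c) = -1 + ((c*c)*c)/8 = -1 + (c**2*c)/8 = -1 + c**3/8)
m(W) = 2*W
r = 16 + 40*sqrt(3158) (r = 16 + 8*sqrt(44389 + 34561) = 16 + 8*sqrt(78950) = 16 + 8*(5*sqrt(3158)) = 16 + 40*sqrt(3158) ≈ 2263.8)
m(p(-10))/r = (2*(-1 + (1/8)*(-10)**3))/(16 + 40*sqrt(3158)) = (2*(-1 + (1/8)*(-1000)))/(16 + 40*sqrt(3158)) = (2*(-1 - 125))/(16 + 40*sqrt(3158)) = (2*(-126))/(16 + 40*sqrt(3158)) = -252/(16 + 40*sqrt(3158))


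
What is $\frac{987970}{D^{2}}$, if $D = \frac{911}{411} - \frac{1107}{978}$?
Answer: $\frac{17736282650202120}{21119936929} \approx 8.3979 \cdot 10^{5}$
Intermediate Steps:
$D = \frac{145327}{133986}$ ($D = 911 \cdot \frac{1}{411} - \frac{369}{326} = \frac{911}{411} - \frac{369}{326} = \frac{145327}{133986} \approx 1.0846$)
$\frac{987970}{D^{2}} = \frac{987970}{\left(\frac{145327}{133986}\right)^{2}} = \frac{987970}{\frac{21119936929}{17952248196}} = 987970 \cdot \frac{17952248196}{21119936929} = \frac{17736282650202120}{21119936929}$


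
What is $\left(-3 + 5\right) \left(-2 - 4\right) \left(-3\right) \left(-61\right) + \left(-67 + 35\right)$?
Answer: $-2228$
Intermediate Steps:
$\left(-3 + 5\right) \left(-2 - 4\right) \left(-3\right) \left(-61\right) + \left(-67 + 35\right) = 2 \left(-2 - 4\right) \left(-3\right) \left(-61\right) - 32 = 2 \left(\left(-6\right) \left(-3\right)\right) \left(-61\right) - 32 = 2 \cdot 18 \left(-61\right) - 32 = 36 \left(-61\right) - 32 = -2196 - 32 = -2228$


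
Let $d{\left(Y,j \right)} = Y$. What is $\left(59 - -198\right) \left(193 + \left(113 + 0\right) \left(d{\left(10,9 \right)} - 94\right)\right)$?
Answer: $-2389843$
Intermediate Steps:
$\left(59 - -198\right) \left(193 + \left(113 + 0\right) \left(d{\left(10,9 \right)} - 94\right)\right) = \left(59 - -198\right) \left(193 + \left(113 + 0\right) \left(10 - 94\right)\right) = \left(59 + 198\right) \left(193 + 113 \left(-84\right)\right) = 257 \left(193 - 9492\right) = 257 \left(-9299\right) = -2389843$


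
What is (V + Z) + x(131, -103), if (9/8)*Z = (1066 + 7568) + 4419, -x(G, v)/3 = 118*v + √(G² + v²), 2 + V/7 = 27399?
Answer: 719531/3 - 3*√27770 ≈ 2.3934e+5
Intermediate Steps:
V = 191779 (V = -14 + 7*27399 = -14 + 191793 = 191779)
x(G, v) = -354*v - 3*√(G² + v²) (x(G, v) = -3*(118*v + √(G² + v²)) = -3*(√(G² + v²) + 118*v) = -354*v - 3*√(G² + v²))
Z = 34808/3 (Z = 8*((1066 + 7568) + 4419)/9 = 8*(8634 + 4419)/9 = (8/9)*13053 = 34808/3 ≈ 11603.)
(V + Z) + x(131, -103) = (191779 + 34808/3) + (-354*(-103) - 3*√(131² + (-103)²)) = 610145/3 + (36462 - 3*√(17161 + 10609)) = 610145/3 + (36462 - 3*√27770) = 719531/3 - 3*√27770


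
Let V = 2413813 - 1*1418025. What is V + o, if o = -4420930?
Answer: -3425142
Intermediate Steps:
V = 995788 (V = 2413813 - 1418025 = 995788)
V + o = 995788 - 4420930 = -3425142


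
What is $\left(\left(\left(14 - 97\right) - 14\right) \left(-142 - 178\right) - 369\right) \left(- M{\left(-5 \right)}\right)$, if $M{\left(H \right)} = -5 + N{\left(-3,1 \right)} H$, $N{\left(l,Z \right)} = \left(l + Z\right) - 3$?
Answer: $-613420$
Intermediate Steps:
$N{\left(l,Z \right)} = -3 + Z + l$ ($N{\left(l,Z \right)} = \left(Z + l\right) - 3 = -3 + Z + l$)
$M{\left(H \right)} = -5 - 5 H$ ($M{\left(H \right)} = -5 + \left(-3 + 1 - 3\right) H = -5 - 5 H$)
$\left(\left(\left(14 - 97\right) - 14\right) \left(-142 - 178\right) - 369\right) \left(- M{\left(-5 \right)}\right) = \left(\left(\left(14 - 97\right) - 14\right) \left(-142 - 178\right) - 369\right) \left(- (-5 - -25)\right) = \left(\left(-83 - 14\right) \left(-320\right) - 369\right) \left(- (-5 + 25)\right) = \left(\left(-97\right) \left(-320\right) - 369\right) \left(\left(-1\right) 20\right) = \left(31040 - 369\right) \left(-20\right) = 30671 \left(-20\right) = -613420$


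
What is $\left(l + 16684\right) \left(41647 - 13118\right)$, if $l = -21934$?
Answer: $-149777250$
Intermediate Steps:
$\left(l + 16684\right) \left(41647 - 13118\right) = \left(-21934 + 16684\right) \left(41647 - 13118\right) = \left(-5250\right) 28529 = -149777250$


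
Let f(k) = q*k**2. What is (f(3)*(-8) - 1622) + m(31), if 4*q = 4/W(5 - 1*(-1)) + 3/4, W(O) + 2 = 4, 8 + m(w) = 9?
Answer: -3341/2 ≈ -1670.5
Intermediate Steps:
m(w) = 1 (m(w) = -8 + 9 = 1)
W(O) = 2 (W(O) = -2 + 4 = 2)
q = 11/16 (q = (4/2 + 3/4)/4 = (4*(1/2) + 3*(1/4))/4 = (2 + 3/4)/4 = (1/4)*(11/4) = 11/16 ≈ 0.68750)
f(k) = 11*k**2/16
(f(3)*(-8) - 1622) + m(31) = (((11/16)*3**2)*(-8) - 1622) + 1 = (((11/16)*9)*(-8) - 1622) + 1 = ((99/16)*(-8) - 1622) + 1 = (-99/2 - 1622) + 1 = -3343/2 + 1 = -3341/2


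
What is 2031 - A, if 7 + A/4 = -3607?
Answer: 16487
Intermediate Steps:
A = -14456 (A = -28 + 4*(-3607) = -28 - 14428 = -14456)
2031 - A = 2031 - 1*(-14456) = 2031 + 14456 = 16487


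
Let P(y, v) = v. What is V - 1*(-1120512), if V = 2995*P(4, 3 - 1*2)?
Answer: 1123507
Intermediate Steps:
V = 2995 (V = 2995*(3 - 1*2) = 2995*(3 - 2) = 2995*1 = 2995)
V - 1*(-1120512) = 2995 - 1*(-1120512) = 2995 + 1120512 = 1123507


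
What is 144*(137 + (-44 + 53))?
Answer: 21024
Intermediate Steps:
144*(137 + (-44 + 53)) = 144*(137 + 9) = 144*146 = 21024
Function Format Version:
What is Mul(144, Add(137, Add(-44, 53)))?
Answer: 21024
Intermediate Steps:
Mul(144, Add(137, Add(-44, 53))) = Mul(144, Add(137, 9)) = Mul(144, 146) = 21024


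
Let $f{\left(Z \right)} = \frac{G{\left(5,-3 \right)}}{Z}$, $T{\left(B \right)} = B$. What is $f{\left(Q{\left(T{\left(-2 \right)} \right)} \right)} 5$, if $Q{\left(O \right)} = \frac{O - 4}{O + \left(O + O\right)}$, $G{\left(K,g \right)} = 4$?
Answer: $20$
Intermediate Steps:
$Q{\left(O \right)} = \frac{-4 + O}{3 O}$ ($Q{\left(O \right)} = \frac{-4 + O}{O + 2 O} = \frac{-4 + O}{3 O}$)
$f{\left(Z \right)} = \frac{4}{Z}$
$f{\left(Q{\left(T{\left(-2 \right)} \right)} \right)} 5 = \frac{4}{\frac{1}{3} \frac{1}{-2} \left(-4 - 2\right)} 5 = \frac{4}{\frac{1}{3} \left(- \frac{1}{2}\right) \left(-6\right)} 5 = \frac{4}{1} \cdot 5 = 4 \cdot 1 \cdot 5 = 4 \cdot 5 = 20$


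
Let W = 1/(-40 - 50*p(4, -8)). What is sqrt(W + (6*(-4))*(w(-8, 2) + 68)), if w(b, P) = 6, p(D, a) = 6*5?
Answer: I*sqrt(1052990785)/770 ≈ 42.143*I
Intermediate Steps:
p(D, a) = 30
W = -1/1540 (W = 1/(-40 - 50*30) = 1/(-40 - 1500) = 1/(-1540) = -1/1540 ≈ -0.00064935)
sqrt(W + (6*(-4))*(w(-8, 2) + 68)) = sqrt(-1/1540 + (6*(-4))*(6 + 68)) = sqrt(-1/1540 - 24*74) = sqrt(-1/1540 - 1776) = sqrt(-2735041/1540) = I*sqrt(1052990785)/770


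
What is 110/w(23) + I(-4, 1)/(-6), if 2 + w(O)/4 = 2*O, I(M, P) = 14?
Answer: -41/24 ≈ -1.7083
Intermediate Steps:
w(O) = -8 + 8*O (w(O) = -8 + 4*(2*O) = -8 + 8*O)
110/w(23) + I(-4, 1)/(-6) = 110/(-8 + 8*23) + 14/(-6) = 110/(-8 + 184) + 14*(-⅙) = 110/176 - 7/3 = 110*(1/176) - 7/3 = 5/8 - 7/3 = -41/24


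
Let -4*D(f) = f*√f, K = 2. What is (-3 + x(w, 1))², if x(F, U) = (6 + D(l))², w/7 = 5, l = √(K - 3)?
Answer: (48 - (24 - I^(3/2))²)²/256 ≈ 1228.7 - 153.4*I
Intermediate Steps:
l = I (l = √(2 - 3) = √(-1) = I ≈ 1.0*I)
D(f) = -f^(3/2)/4 (D(f) = -f*√f/4 = -f^(3/2)/4)
w = 35 (w = 7*5 = 35)
x(F, U) = (6 - I^(3/2)/4)²
(-3 + x(w, 1))² = (-3 + (24 - I^(3/2))²/16)²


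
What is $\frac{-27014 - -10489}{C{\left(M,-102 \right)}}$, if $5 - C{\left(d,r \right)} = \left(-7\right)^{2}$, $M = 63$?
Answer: $\frac{16525}{44} \approx 375.57$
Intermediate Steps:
$C{\left(d,r \right)} = -44$ ($C{\left(d,r \right)} = 5 - \left(-7\right)^{2} = 5 - 49 = -44$)
$\frac{-27014 - -10489}{C{\left(M,-102 \right)}} = \frac{-27014 - -10489}{-44} = \left(-27014 + 10489\right) \left(- \frac{1}{44}\right) = \left(-16525\right) \left(- \frac{1}{44}\right) = \frac{16525}{44}$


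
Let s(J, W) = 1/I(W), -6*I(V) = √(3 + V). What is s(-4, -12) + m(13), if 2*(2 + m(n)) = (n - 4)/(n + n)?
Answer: -95/52 + 2*I ≈ -1.8269 + 2.0*I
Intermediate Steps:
I(V) = -√(3 + V)/6
s(J, W) = -6/√(3 + W) (s(J, W) = 1/(-√(3 + W)/6) = -6/√(3 + W))
m(n) = -2 + (-4 + n)/(4*n) (m(n) = -2 + ((n - 4)/(n + n))/2 = -2 + ((-4 + n)/((2*n)))/2 = -2 + ((-4 + n)*(1/(2*n)))/2 = -2 + ((-4 + n)/(2*n))/2 = -2 + (-4 + n)/(4*n))
s(-4, -12) + m(13) = -6/√(3 - 12) + (-7/4 - 1/13) = -(-2)*I + (-7/4 - 1*1/13) = -(-2)*I + (-7/4 - 1/13) = 2*I - 95/52 = -95/52 + 2*I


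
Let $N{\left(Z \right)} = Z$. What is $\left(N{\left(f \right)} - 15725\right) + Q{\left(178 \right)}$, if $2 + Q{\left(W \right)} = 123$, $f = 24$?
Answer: $-15580$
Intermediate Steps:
$Q{\left(W \right)} = 121$ ($Q{\left(W \right)} = -2 + 123 = 121$)
$\left(N{\left(f \right)} - 15725\right) + Q{\left(178 \right)} = \left(24 - 15725\right) + 121 = -15701 + 121 = -15580$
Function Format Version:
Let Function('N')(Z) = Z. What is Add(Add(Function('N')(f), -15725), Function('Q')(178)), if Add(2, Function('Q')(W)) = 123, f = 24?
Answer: -15580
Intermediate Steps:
Function('Q')(W) = 121 (Function('Q')(W) = Add(-2, 123) = 121)
Add(Add(Function('N')(f), -15725), Function('Q')(178)) = Add(Add(24, -15725), 121) = Add(-15701, 121) = -15580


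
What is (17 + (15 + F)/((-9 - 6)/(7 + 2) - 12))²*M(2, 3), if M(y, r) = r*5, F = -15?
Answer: 4335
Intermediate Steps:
M(y, r) = 5*r
(17 + (15 + F)/((-9 - 6)/(7 + 2) - 12))²*M(2, 3) = (17 + (15 - 15)/((-9 - 6)/(7 + 2) - 12))²*(5*3) = (17 + 0/(-15/9 - 12))²*15 = (17 + 0/(-15*⅑ - 12))²*15 = (17 + 0/(-5/3 - 12))²*15 = (17 + 0/(-41/3))²*15 = (17 + 0*(-3/41))²*15 = (17 + 0)²*15 = 17²*15 = 289*15 = 4335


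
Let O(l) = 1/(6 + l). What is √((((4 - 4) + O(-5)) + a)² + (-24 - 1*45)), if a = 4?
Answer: 2*I*√11 ≈ 6.6332*I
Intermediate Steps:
√((((4 - 4) + O(-5)) + a)² + (-24 - 1*45)) = √((((4 - 4) + 1/(6 - 5)) + 4)² + (-24 - 1*45)) = √(((0 + 1/1) + 4)² + (-24 - 45)) = √(((0 + 1) + 4)² - 69) = √((1 + 4)² - 69) = √(5² - 69) = √(25 - 69) = √(-44) = 2*I*√11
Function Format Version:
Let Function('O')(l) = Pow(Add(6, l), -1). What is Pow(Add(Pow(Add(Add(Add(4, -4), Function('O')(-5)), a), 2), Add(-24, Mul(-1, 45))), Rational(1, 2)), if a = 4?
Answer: Mul(2, I, Pow(11, Rational(1, 2))) ≈ Mul(6.6332, I)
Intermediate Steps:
Pow(Add(Pow(Add(Add(Add(4, -4), Function('O')(-5)), a), 2), Add(-24, Mul(-1, 45))), Rational(1, 2)) = Pow(Add(Pow(Add(Add(Add(4, -4), Pow(Add(6, -5), -1)), 4), 2), Add(-24, Mul(-1, 45))), Rational(1, 2)) = Pow(Add(Pow(Add(Add(0, Pow(1, -1)), 4), 2), Add(-24, -45)), Rational(1, 2)) = Pow(Add(Pow(Add(Add(0, 1), 4), 2), -69), Rational(1, 2)) = Pow(Add(Pow(Add(1, 4), 2), -69), Rational(1, 2)) = Pow(Add(Pow(5, 2), -69), Rational(1, 2)) = Pow(Add(25, -69), Rational(1, 2)) = Pow(-44, Rational(1, 2)) = Mul(2, I, Pow(11, Rational(1, 2)))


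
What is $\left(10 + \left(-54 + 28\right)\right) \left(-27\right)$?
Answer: $432$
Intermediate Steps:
$\left(10 + \left(-54 + 28\right)\right) \left(-27\right) = \left(10 - 26\right) \left(-27\right) = \left(-16\right) \left(-27\right) = 432$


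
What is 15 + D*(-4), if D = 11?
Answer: -29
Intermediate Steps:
15 + D*(-4) = 15 + 11*(-4) = 15 - 44 = -29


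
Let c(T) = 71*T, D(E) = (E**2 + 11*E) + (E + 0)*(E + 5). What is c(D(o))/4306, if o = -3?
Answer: -1065/2153 ≈ -0.49466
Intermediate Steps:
D(E) = E**2 + 11*E + E*(5 + E) (D(E) = (E**2 + 11*E) + E*(5 + E) = E**2 + 11*E + E*(5 + E))
c(D(o))/4306 = (71*(2*(-3)*(8 - 3)))/4306 = (71*(2*(-3)*5))*(1/4306) = (71*(-30))*(1/4306) = -2130*1/4306 = -1065/2153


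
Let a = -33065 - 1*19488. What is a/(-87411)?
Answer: 52553/87411 ≈ 0.60122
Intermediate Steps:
a = -52553 (a = -33065 - 19488 = -52553)
a/(-87411) = -52553/(-87411) = -52553*(-1/87411) = 52553/87411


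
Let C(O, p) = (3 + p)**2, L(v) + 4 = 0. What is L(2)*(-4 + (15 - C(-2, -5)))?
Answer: -28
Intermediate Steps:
L(v) = -4 (L(v) = -4 + 0 = -4)
L(2)*(-4 + (15 - C(-2, -5))) = -4*(-4 + (15 - (3 - 5)**2)) = -4*(-4 + (15 - 1*(-2)**2)) = -4*(-4 + (15 - 1*4)) = -4*(-4 + (15 - 4)) = -4*(-4 + 11) = -4*7 = -28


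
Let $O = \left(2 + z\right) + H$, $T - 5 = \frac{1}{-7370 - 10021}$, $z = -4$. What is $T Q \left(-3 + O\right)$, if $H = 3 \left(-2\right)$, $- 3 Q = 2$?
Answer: $\frac{173908}{4743} \approx 36.666$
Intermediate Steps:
$Q = - \frac{2}{3}$ ($Q = \left(- \frac{1}{3}\right) 2 = - \frac{2}{3} \approx -0.66667$)
$H = -6$
$T = \frac{86954}{17391}$ ($T = 5 + \frac{1}{-7370 - 10021} = 5 + \frac{1}{-17391} = 5 - \frac{1}{17391} = \frac{86954}{17391} \approx 4.9999$)
$O = -8$ ($O = \left(2 - 4\right) - 6 = -2 - 6 = -8$)
$T Q \left(-3 + O\right) = \frac{86954 \left(- \frac{2 \left(-3 - 8\right)}{3}\right)}{17391} = \frac{86954 \left(\left(- \frac{2}{3}\right) \left(-11\right)\right)}{17391} = \frac{86954}{17391} \cdot \frac{22}{3} = \frac{173908}{4743}$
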